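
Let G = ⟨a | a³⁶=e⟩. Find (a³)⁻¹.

The order of (a³) is 12 (smallest k with (a³)ᵏ = e), so (a³)⁻¹ = (a³)¹¹ = a³³.
Check: (a³) · (a³³) → (a³) · a³³ = e, giving e as required.

Answer: a³³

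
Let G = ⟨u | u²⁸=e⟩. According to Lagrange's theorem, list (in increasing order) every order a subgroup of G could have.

|G| = 28 = 2² · 7. By Lagrange's theorem the order of any subgroup divides 28; the divisors of 28 are 1, 2, 4, 7, 14, 28.

Answer: 1, 2, 4, 7, 14, 28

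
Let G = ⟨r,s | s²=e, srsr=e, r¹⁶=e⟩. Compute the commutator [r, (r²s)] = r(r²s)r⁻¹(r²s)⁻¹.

[r, (r²s)] = r·(r²s)·r⁻¹·(r²s)⁻¹.
  r · (r²s) = r³s
  (r³s) · (r¹⁵) = r⁴s
  (r⁴s) · (r²s) = r²

Answer: r²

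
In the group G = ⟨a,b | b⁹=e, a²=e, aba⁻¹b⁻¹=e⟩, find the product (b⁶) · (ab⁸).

Compute (b⁶) · (ab⁸) by multiplying left to right and reducing via the relations at each step:
  (b⁶) · a = ab⁶
  (ab⁶) · b⁸ = ab⁵

Answer: ab⁵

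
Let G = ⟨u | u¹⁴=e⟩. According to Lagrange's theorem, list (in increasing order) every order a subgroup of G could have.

|G| = 14 = 2 · 7. By Lagrange's theorem the order of any subgroup divides 14; the divisors of 14 are 1, 2, 7, 14.

Answer: 1, 2, 7, 14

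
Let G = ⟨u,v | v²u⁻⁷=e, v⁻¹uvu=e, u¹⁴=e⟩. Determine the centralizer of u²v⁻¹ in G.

⟨u²v⁻¹⟩ ⊆ C_G(u²v⁻¹) since powers of u²v⁻¹ commute with u²v⁻¹; so |C_G(u²v⁻¹)| ≥ |⟨u²v⁻¹⟩| = 4.
By orbit–stabilizer, |C_G(u²v⁻¹)| = |G| / |conj. class of u²v⁻¹| = 28 / 7 = 4.
The 4 elements commuting with u²v⁻¹ are {e, u⁷, u²v, u²v⁻¹}.

Answer: {e, u⁷, u²v, u²v⁻¹}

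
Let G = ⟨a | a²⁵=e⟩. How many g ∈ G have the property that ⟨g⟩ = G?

G is cyclic of order 25. An element generates G iff its order is 25, and a cyclic group of order 25 has exactly φ(25) = 20 such elements.

Answer: 20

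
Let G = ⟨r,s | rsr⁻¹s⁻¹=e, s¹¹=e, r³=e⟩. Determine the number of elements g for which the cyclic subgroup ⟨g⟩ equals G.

G is cyclic of order 33. An element generates G iff its order is 33, and a cyclic group of order 33 has exactly φ(33) = 20 such elements.

Answer: 20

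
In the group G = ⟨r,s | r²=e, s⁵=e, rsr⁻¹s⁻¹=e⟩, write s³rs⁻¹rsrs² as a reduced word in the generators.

Multiply left to right, reducing at each step:
  (s³) · r = rs³
  (rs³) · s⁻¹ = rs²
  (rs²) · r = s²
  (s²) · s = s³
  (s³) · r = rs³
  (rs³) · s² = r

Answer: r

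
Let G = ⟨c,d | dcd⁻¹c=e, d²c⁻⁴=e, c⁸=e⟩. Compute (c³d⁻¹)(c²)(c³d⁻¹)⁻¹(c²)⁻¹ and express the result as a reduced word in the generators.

[(c³d⁻¹), (c²)] = (c³d⁻¹)·(c²)·(c³d⁻¹)⁻¹·(c²)⁻¹.
  (c³d⁻¹) · (c²) = cd⁻¹
  (cd⁻¹) · (c³d) = c⁶
  (c⁶) · (c⁶) = c⁴

Answer: c⁴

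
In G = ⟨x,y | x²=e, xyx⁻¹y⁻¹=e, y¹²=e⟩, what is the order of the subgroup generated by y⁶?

|⟨y⁶⟩| equals the order of y⁶. Compute successive powers until reaching e:
  (y⁶)¹ = y⁶, (y⁶)² = e.
The smallest positive k with (y⁶)ᵏ = e is 2, so |⟨y⁶⟩| = 2.

Answer: 2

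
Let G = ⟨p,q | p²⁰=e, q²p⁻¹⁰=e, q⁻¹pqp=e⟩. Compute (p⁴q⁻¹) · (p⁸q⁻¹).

Compute (p⁴q⁻¹) · (p⁸q⁻¹) by multiplying left to right and reducing via the relations at each step:
  (p⁴q⁻¹) · p⁸ = p⁶q
  (p⁶q) · q⁻¹ = p⁶

Answer: p⁶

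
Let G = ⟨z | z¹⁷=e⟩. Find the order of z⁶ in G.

Compute successive powers until reaching e:
  (z⁶)¹ = z⁶, (z⁶)² = z¹², (z⁶)³ = z, (z⁶)⁴ = z⁷, (z⁶)⁵ = z¹³, (z⁶)⁶ = z², (z⁶)⁷ = z⁸, (z⁶)⁸ = z¹⁴, (z⁶)⁹ = z³, (z⁶)¹⁰ = z⁹, (z⁶)¹¹ = z¹⁵, (z⁶)¹² = z⁴, (z⁶)¹³ = z¹⁰, (z⁶)¹⁴ = z¹⁶, (z⁶)¹⁵ = z⁵, (z⁶)¹⁶ = z¹¹, (z⁶)¹⁷ = e.
The smallest positive k with (z⁶)ᵏ = e is 17.

Answer: 17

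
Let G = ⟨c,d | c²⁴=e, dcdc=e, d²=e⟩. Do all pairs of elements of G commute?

c·d = cd but d·c = c²³d, so c·d ≠ d·c and G is not abelian.

Answer: No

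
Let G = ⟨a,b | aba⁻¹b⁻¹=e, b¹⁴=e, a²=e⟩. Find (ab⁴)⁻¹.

The order of (ab⁴) is 14 (smallest k with (ab⁴)ᵏ = e), so (ab⁴)⁻¹ = (ab⁴)¹³ = ab¹⁰.
Check: (ab⁴) · (ab¹⁰) → (ab⁴) · a = b⁴;   (b⁴) · b¹⁰ = e, giving e as required.

Answer: ab¹⁰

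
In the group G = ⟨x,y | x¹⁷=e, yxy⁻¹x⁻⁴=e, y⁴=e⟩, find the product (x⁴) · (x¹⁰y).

Compute (x⁴) · (x¹⁰y) by multiplying left to right and reducing via the relations at each step:
  (x⁴) · x¹⁰ = x¹⁴
  (x¹⁴) · y = x¹⁴y

Answer: x¹⁴y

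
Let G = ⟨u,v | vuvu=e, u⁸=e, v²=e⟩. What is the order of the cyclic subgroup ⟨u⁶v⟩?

|⟨u⁶v⟩| equals the order of u⁶v. Compute successive powers until reaching e:
  (u⁶v)¹ = u⁶v, (u⁶v)² = e.
The smallest positive k with (u⁶v)ᵏ = e is 2, so |⟨u⁶v⟩| = 2.

Answer: 2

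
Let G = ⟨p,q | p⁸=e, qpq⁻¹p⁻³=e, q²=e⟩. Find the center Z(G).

An element z ∈ Z(G) iff z commutes with every generator.
For example p⁴ is central: (p⁴)·p = p⁵ = p·(p⁴); (p⁴)·q = p⁴q = q·(p⁴).
Whereas p ∉ Z(G) since p·q = pq ≠ p³q = q·p.
Checking each of the 16 elements this way gives Z(G) = {e, p⁴}, of order 2.

Answer: {e, p⁴}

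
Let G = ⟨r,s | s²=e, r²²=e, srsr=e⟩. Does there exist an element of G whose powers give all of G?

Every cyclic group is abelian. But r·s = rs while s·r = r²¹s, so r·s ≠ s·r and G is not abelian. Hence G is not cyclic.

Answer: No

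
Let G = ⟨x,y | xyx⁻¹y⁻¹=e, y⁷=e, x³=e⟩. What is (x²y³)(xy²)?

Compute (x²y³) · (xy²) by multiplying left to right and reducing via the relations at each step:
  (x²y³) · x = y³
  (y³) · y² = y⁵

Answer: y⁵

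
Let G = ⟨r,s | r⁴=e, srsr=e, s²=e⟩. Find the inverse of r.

The order of r is 4 (smallest k with rᵏ = e), so r⁻¹ = r³ = r³.
Check: r · (r³) → r · r³ = e, giving e as required.

Answer: r³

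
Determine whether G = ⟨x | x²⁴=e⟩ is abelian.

G has a single generator, so G is cyclic and hence abelian.

Answer: Yes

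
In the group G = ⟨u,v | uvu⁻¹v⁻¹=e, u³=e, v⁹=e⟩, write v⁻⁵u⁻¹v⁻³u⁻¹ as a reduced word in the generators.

Multiply left to right, reducing at each step:
  (v⁴) · u⁻¹ = u²v⁴
  (u²v⁴) · v⁻³ = u²v
  (u²v) · u⁻¹ = uv

Answer: uv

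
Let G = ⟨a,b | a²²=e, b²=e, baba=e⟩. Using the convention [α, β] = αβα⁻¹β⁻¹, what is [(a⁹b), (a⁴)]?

[(a⁹b), (a⁴)] = (a⁹b)·(a⁴)·(a⁹b)⁻¹·(a⁴)⁻¹.
  (a⁹b) · (a⁴) = a⁵b
  (a⁵b) · (a⁹b) = a¹⁸
  (a¹⁸) · (a¹⁸) = a¹⁴

Answer: a¹⁴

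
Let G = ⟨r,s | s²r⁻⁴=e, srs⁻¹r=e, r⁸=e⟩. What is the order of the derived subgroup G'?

G' = [G, G] is generated by all commutators. The generator-pair commutators are: [r, s] = r².
The subgroup they normally generate is {e, r², r⁴, r⁶}, of order 4.
Check: |G/G'| = 16/4 = 4 is the order of the abelianisation.

Answer: 4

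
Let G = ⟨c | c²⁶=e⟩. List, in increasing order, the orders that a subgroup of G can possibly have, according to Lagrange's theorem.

|G| = 26 = 2 · 13. By Lagrange's theorem the order of any subgroup divides 26; the divisors of 26 are 1, 2, 13, 26.

Answer: 1, 2, 13, 26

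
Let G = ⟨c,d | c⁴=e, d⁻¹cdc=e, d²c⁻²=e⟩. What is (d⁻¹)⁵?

Compute successive powers of (d⁻¹), reducing at each step:
  (d⁻¹)²: (d⁻¹) · d⁻¹ = c²
  (d⁻¹)³: (c²) · d⁻¹ = d
  (d⁻¹)⁴: d · d⁻¹ = e
  (d⁻¹)⁵: e · d⁻¹ = d⁻¹

Answer: d⁻¹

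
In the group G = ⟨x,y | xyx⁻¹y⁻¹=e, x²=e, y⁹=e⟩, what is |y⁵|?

Compute successive powers until reaching e:
  (y⁵)¹ = y⁵, (y⁵)² = y, (y⁵)³ = y⁶, (y⁵)⁴ = y², (y⁵)⁵ = y⁷, (y⁵)⁶ = y³, (y⁵)⁷ = y⁸, (y⁵)⁸ = y⁴, (y⁵)⁹ = e.
The smallest positive k with (y⁵)ᵏ = e is 9.

Answer: 9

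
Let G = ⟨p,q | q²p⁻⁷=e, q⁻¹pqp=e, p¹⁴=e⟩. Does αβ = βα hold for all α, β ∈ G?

p·q = pq but q·p = p⁶q⁻¹, so p·q ≠ q·p and G is not abelian.

Answer: No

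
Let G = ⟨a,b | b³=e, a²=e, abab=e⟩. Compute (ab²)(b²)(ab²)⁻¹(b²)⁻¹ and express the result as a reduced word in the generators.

[(ab²), (b²)] = (ab²)·(b²)·(ab²)⁻¹·(b²)⁻¹.
  (ab²) · (b²) = ab
  (ab) · (ab²) = b
  b · b = b²

Answer: b²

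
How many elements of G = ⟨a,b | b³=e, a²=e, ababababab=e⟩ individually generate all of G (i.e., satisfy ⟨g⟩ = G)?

⟨g⟩ = G would require ord(g) = |G| = 60, but the maximum element order in G is 5 < 60. So G is not cyclic and no single element generates it: the count is 0.

Answer: 0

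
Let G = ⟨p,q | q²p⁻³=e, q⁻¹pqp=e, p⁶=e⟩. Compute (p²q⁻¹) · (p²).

Compute (p²q⁻¹) · (p²) by multiplying left to right and reducing via the relations at each step:
  (p²q⁻¹) · p² = q⁻¹

Answer: q⁻¹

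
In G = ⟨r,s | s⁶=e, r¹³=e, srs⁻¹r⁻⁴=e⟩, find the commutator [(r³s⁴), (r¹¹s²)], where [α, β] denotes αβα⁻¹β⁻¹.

[(r³s⁴), (r¹¹s²)] = (r³s⁴)·(r¹¹s²)·(r³s⁴)⁻¹·(r¹¹s²)⁻¹.
  (r³s⁴) · (r¹¹s²) = r¹¹
  (r¹¹) · (r⁴s²) = r²s²
  (r²s²) · (r⁵s⁴) = r⁴

Answer: r⁴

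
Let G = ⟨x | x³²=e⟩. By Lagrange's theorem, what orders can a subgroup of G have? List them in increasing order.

|G| = 32 = 2⁵. By Lagrange's theorem the order of any subgroup divides 32; the divisors of 32 are 1, 2, 4, 8, 16, 32.

Answer: 1, 2, 4, 8, 16, 32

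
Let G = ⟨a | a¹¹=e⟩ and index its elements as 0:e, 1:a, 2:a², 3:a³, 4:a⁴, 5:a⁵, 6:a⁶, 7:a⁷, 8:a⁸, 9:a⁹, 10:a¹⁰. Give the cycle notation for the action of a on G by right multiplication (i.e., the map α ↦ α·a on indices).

(0 1 2 3 4 5 6 7 8 9 10)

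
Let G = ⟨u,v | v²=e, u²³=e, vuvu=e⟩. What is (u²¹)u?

Compute (u²¹) · u by multiplying left to right and reducing via the relations at each step:
  (u²¹) · u = u²²

Answer: u²²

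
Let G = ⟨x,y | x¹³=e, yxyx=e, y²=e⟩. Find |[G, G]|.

G' = [G, G] is generated by all commutators. The generator-pair commutators are: [x, y] = x².
The subgroup they normally generate is {e, x, x², x³, x⁴, x⁵, x⁶, x⁷, x⁸, x⁹, x¹⁰, x¹¹, x¹²}, of order 13.
Check: |G/G'| = 26/13 = 2 is the order of the abelianisation.

Answer: 13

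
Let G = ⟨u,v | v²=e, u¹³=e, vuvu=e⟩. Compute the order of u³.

Compute successive powers until reaching e:
  (u³)¹ = u³, (u³)² = u⁶, (u³)³ = u⁹, (u³)⁴ = u¹², (u³)⁵ = u², (u³)⁶ = u⁵, (u³)⁷ = u⁸, (u³)⁸ = u¹¹, (u³)⁹ = u, (u³)¹⁰ = u⁴, (u³)¹¹ = u⁷, (u³)¹² = u¹⁰, (u³)¹³ = e.
The smallest positive k with (u³)ᵏ = e is 13.

Answer: 13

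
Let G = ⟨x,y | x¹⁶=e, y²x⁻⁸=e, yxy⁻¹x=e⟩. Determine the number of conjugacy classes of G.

The conjugacy classes (representative and size) are:
  [e] (size 1), [x] (size 2), [x¹⁴] (size 2), [x¹³] (size 2), [x¹²] (size 2), [x⁵] (size 2), [x¹⁰] (size 2), [x⁷] (size 2), [x⁸] (size 1), [y⁻¹] (size 8), [x⁷y⁻¹] (size 8).
Class equation: 1 + 2 + 2 + 2 + 2 + 2 + 2 + 2 + 1 + 8 + 8 = 32 = |G|. So G has 11 conjugacy classes.

Answer: 11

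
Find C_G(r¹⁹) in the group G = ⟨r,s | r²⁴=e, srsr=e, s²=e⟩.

⟨r¹⁹⟩ ⊆ C_G(r¹⁹) since powers of r¹⁹ commute with r¹⁹; so |C_G(r¹⁹)| ≥ |⟨r¹⁹⟩| = 24.
By orbit–stabilizer, |C_G(r¹⁹)| = |G| / |conj. class of r¹⁹| = 48 / 2 = 24.
The 24 elements commuting with r¹⁹ are {e, r, r², r³, r⁴, r⁵, r⁶, r⁷, r⁸, r⁹, r¹⁰, r¹¹, r¹², r¹³, r¹⁴, r¹⁵, r¹⁶, r¹⁷, r¹⁸, r¹⁹, r²⁰, r²¹, r²², r²³}.

Answer: {e, r, r², r³, r⁴, r⁵, r⁶, r⁷, r⁸, r⁹, r¹⁰, r¹¹, r¹², r¹³, r¹⁴, r¹⁵, r¹⁶, r¹⁷, r¹⁸, r¹⁹, r²⁰, r²¹, r²², r²³}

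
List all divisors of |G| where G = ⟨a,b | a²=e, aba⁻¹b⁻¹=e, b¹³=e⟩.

|G| = 26 = 2 · 13. By Lagrange's theorem the order of any subgroup divides 26; the divisors of 26 are 1, 2, 13, 26.

Answer: 1, 2, 13, 26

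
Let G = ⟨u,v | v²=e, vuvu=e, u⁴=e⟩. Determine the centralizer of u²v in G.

⟨u²v⟩ ⊆ C_G(u²v) since powers of u²v commute with u²v; so |C_G(u²v)| ≥ |⟨u²v⟩| = 2.
By orbit–stabilizer, |C_G(u²v)| = |G| / |conj. class of u²v| = 8 / 2 = 4.
The 4 elements commuting with u²v are {e, u², v, u²v}.

Answer: {e, u², v, u²v}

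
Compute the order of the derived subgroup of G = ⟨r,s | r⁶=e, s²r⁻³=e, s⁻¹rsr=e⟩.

G' = [G, G] is generated by all commutators. The generator-pair commutators are: [r, s] = r².
The subgroup they normally generate is {e, r², r⁴}, of order 3.
Check: |G/G'| = 12/3 = 4 is the order of the abelianisation.

Answer: 3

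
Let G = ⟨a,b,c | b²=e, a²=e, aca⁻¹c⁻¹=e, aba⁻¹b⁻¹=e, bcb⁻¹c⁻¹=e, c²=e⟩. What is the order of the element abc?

Compute successive powers until reaching e:
  (abc)¹ = abc, (abc)² = e.
The smallest positive k with (abc)ᵏ = e is 2.

Answer: 2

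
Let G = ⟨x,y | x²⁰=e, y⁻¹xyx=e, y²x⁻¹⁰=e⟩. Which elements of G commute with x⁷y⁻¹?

⟨x⁷y⁻¹⟩ ⊆ C_G(x⁷y⁻¹) since powers of x⁷y⁻¹ commute with x⁷y⁻¹; so |C_G(x⁷y⁻¹)| ≥ |⟨x⁷y⁻¹⟩| = 4.
By orbit–stabilizer, |C_G(x⁷y⁻¹)| = |G| / |conj. class of x⁷y⁻¹| = 40 / 10 = 4.
The 4 elements commuting with x⁷y⁻¹ are {e, x¹⁰, x⁷y, x⁷y⁻¹}.

Answer: {e, x¹⁰, x⁷y, x⁷y⁻¹}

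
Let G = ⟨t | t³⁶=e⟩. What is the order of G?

G is generated by a single element, so G is cyclic. The relator gives t³⁶ = e and no smaller power is forced to be e, so the 36 powers {e, t, t², t³, t⁴, t⁵, t⁶, t⁷, t⁸, t⁹, t²², t²³, t²¹, t²⁰, t²⁴, t²⁵, t²⁶, t²⁷, t²⁸, t²⁹, t³², t³³, t³¹, t³⁰, t³⁴, t³⁵, t¹², t¹³, t¹¹, t¹⁰, t¹⁴, t¹⁵, t¹⁶, t¹⁷, t¹⁸, t¹⁹} are distinct. Hence |G| = 36.

Answer: 36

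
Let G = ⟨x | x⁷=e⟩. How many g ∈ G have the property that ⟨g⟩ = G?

G is cyclic of order 7. An element generates G iff its order is 7, and a cyclic group of order 7 has exactly φ(7) = 6 such elements.

Answer: 6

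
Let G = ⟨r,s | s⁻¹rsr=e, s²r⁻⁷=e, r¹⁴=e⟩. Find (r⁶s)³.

Compute successive powers of (r⁶s), reducing at each step:
  (r⁶s)²: (r⁶s) · r⁶ = s;   s · s = r⁷
  (r⁶s)³: (r⁷) · r⁶ = r¹³;   (r¹³) · s = r⁶s⁻¹

Answer: r⁶s⁻¹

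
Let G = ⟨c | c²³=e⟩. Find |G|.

G is generated by a single element, so G is cyclic. The relator gives c²³ = e and no smaller power is forced to be e, so the 23 powers {c, e, c², c³, c⁴, c⁵, c⁶, c⁷, c⁸, c⁹, c²², c²¹, c²⁰, c¹², c¹³, c¹¹, c¹⁰, c¹⁴, c¹⁵, c¹⁶, c¹⁷, c¹⁸, c¹⁹} are distinct. Hence |G| = 23.

Answer: 23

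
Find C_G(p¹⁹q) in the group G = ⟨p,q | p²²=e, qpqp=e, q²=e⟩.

⟨p¹⁹q⟩ ⊆ C_G(p¹⁹q) since powers of p¹⁹q commute with p¹⁹q; so |C_G(p¹⁹q)| ≥ |⟨p¹⁹q⟩| = 2.
By orbit–stabilizer, |C_G(p¹⁹q)| = |G| / |conj. class of p¹⁹q| = 44 / 11 = 4.
The 4 elements commuting with p¹⁹q are {e, p¹¹, p⁸q, p¹⁹q}.

Answer: {e, p¹¹, p⁸q, p¹⁹q}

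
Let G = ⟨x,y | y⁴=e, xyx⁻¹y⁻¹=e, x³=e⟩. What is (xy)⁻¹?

The order of (xy) is 12 (smallest k with (xy)ᵏ = e), so (xy)⁻¹ = (xy)¹¹ = x²y³.
Check: (xy) · (x²y³) → (xy) · x² = y;   y · y³ = e, giving e as required.

Answer: x²y³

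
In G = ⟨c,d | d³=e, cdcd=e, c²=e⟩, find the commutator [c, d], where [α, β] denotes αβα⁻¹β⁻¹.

[c, d] = c·d·c⁻¹·d⁻¹.
  c · d = cd
  (cd) · c = d²
  (d²) · (d²) = d

Answer: d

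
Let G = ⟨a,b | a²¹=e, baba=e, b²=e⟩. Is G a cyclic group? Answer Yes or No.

Every cyclic group is abelian. But a·b = ab while b·a = a²⁰b, so a·b ≠ b·a and G is not abelian. Hence G is not cyclic.

Answer: No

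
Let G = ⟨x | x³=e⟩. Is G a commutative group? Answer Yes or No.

G has a single generator, so G is cyclic and hence abelian.

Answer: Yes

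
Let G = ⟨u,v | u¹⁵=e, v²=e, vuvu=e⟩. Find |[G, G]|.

G' = [G, G] is generated by all commutators. The generator-pair commutators are: [u, v] = u².
The subgroup they normally generate is {e, u, u², u³, u⁴, u⁵, u⁶, u⁷, u⁸, u⁹, u¹⁰, u¹¹, u¹², u¹³, u¹⁴}, of order 15.
Check: |G/G'| = 30/15 = 2 is the order of the abelianisation.

Answer: 15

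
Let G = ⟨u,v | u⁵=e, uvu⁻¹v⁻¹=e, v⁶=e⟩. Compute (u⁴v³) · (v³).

Compute (u⁴v³) · (v³) by multiplying left to right and reducing via the relations at each step:
  (u⁴v³) · v³ = u⁴

Answer: u⁴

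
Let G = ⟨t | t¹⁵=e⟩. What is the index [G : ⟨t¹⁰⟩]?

First find ord(t¹⁰) by computing successive powers:
  (t¹⁰)¹ = t¹⁰, (t¹⁰)² = t⁵, (t¹⁰)³ = e.
So |⟨t¹⁰⟩| = ord(t¹⁰) = 3. With |G| = 15, by Lagrange [G : ⟨t¹⁰⟩] = 15/3 = 5.

Answer: 5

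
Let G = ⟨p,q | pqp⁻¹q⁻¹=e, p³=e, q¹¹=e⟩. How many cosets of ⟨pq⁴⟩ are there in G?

First find ord(pq⁴) by computing successive powers:
  (pq⁴)¹ = pq⁴, (pq⁴)² = p²q⁸, (pq⁴)³ = q, (pq⁴)⁴ = pq⁵, (pq⁴)⁵ = p²q⁹, (pq⁴)⁶ = q², (pq⁴)⁷ = pq⁶, (pq⁴)⁸ = p²q¹⁰, (pq⁴)⁹ = q³, (pq⁴)¹⁰ = pq⁷, (pq⁴)¹¹ = p², (pq⁴)¹² = q⁴, (pq⁴)¹³ = pq⁸, (pq⁴)¹⁴ = p²q, (pq⁴)¹⁵ = q⁵, (pq⁴)¹⁶ = pq⁹, (pq⁴)¹⁷ = p²q², (pq⁴)¹⁸ = q⁶, (pq⁴)¹⁹ = pq¹⁰, (pq⁴)²⁰ = p²q³, (pq⁴)²¹ = q⁷, (pq⁴)²² = p, (pq⁴)²³ = p²q⁴, (pq⁴)²⁴ = q⁸, (pq⁴)²⁵ = pq, (pq⁴)²⁶ = p²q⁵, (pq⁴)²⁷ = q⁹, (pq⁴)²⁸ = pq², (pq⁴)²⁹ = p²q⁶, (pq⁴)³⁰ = q¹⁰, (pq⁴)³¹ = pq³, (pq⁴)³² = p²q⁷, (pq⁴)³³ = e.
So |⟨pq⁴⟩| = ord(pq⁴) = 33. With |G| = 33, by Lagrange [G : ⟨pq⁴⟩] = 33/33 = 1.

Answer: 1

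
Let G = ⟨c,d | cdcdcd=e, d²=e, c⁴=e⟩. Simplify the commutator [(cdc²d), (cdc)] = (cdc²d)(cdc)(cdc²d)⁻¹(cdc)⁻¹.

[(cdc²d), (cdc)] = (cdc²d)·(cdc)·(cdc²d)⁻¹·(cdc)⁻¹.
  (cdc²d) · (cdc) = dc³
  (dc³) · (cdc²d) = c²d
  (c²d) · (c³dc³) = c³d

Answer: c³d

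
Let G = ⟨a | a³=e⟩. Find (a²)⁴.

Compute successive powers of (a²), reducing at each step:
  (a²)²: (a²) · a² = a
  (a²)³: a · a² = e
  (a²)⁴: e · a² = a²

Answer: a²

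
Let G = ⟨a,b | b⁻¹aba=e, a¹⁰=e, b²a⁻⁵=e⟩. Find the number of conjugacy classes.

The conjugacy classes (representative and size) are:
  [e] (size 1), [a] (size 2), [a⁸] (size 2), [a⁷] (size 2), [a⁴] (size 2), [a⁵] (size 1), [a⁴b] (size 5), [a²b⁻¹] (size 5).
Class equation: 1 + 2 + 2 + 2 + 2 + 1 + 5 + 5 = 20 = |G|. So G has 8 conjugacy classes.

Answer: 8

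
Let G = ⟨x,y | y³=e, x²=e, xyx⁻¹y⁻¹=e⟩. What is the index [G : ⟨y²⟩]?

First find ord(y²) by computing successive powers:
  (y²)¹ = y², (y²)² = y, (y²)³ = e.
So |⟨y²⟩| = ord(y²) = 3. With |G| = 6, by Lagrange [G : ⟨y²⟩] = 6/3 = 2.

Answer: 2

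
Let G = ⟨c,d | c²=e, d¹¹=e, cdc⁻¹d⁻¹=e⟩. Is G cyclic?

|G| = 22. The element cd has order 22 (its powers give 22 distinct elements), so ⟨cd⟩ = G and G is cyclic.

Answer: Yes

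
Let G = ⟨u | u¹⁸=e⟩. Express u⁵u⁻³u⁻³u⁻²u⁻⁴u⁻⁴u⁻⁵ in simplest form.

Multiply left to right, reducing at each step:
  (u⁵) · u⁻³ = u²
  (u²) · u⁻³ = u¹⁷
  (u¹⁷) · u⁻² = u¹⁵
  (u¹⁵) · u⁻⁴ = u¹¹
  (u¹¹) · u⁻⁴ = u⁷
  (u⁷) · u⁻⁵ = u²

Answer: u²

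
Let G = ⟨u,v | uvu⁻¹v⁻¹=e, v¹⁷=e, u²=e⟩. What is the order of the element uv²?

Compute successive powers until reaching e:
  (uv²)¹ = uv², (uv²)² = v⁴, (uv²)³ = uv⁶, (uv²)⁴ = v⁸, (uv²)⁵ = uv¹⁰, (uv²)⁶ = v¹², (uv²)⁷ = uv¹⁴, (uv²)⁸ = v¹⁶, (uv²)⁹ = uv, (uv²)¹⁰ = v³, (uv²)¹¹ = uv⁵, (uv²)¹² = v⁷, (uv²)¹³ = uv⁹, (uv²)¹⁴ = v¹¹, (uv²)¹⁵ = uv¹³, (uv²)¹⁶ = v¹⁵, (uv²)¹⁷ = u, (uv²)¹⁸ = v², (uv²)¹⁹ = uv⁴, (uv²)²⁰ = v⁶, (uv²)²¹ = uv⁸, (uv²)²² = v¹⁰, (uv²)²³ = uv¹², (uv²)²⁴ = v¹⁴, (uv²)²⁵ = uv¹⁶, (uv²)²⁶ = v, (uv²)²⁷ = uv³, (uv²)²⁸ = v⁵, (uv²)²⁹ = uv⁷, (uv²)³⁰ = v⁹, (uv²)³¹ = uv¹¹, (uv²)³² = v¹³, (uv²)³³ = uv¹⁵, (uv²)³⁴ = e.
The smallest positive k with (uv²)ᵏ = e is 34.

Answer: 34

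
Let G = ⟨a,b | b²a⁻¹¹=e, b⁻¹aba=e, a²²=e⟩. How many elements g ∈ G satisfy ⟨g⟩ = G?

⟨g⟩ = G would require ord(g) = |G| = 44, but the maximum element order in G is 22 < 44. So G is not cyclic and no single element generates it: the count is 0.

Answer: 0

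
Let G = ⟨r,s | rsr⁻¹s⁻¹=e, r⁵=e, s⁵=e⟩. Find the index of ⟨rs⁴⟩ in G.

First find ord(rs⁴) by computing successive powers:
  (rs⁴)¹ = rs⁴, (rs⁴)² = r²s³, (rs⁴)³ = r³s², (rs⁴)⁴ = r⁴s, (rs⁴)⁵ = e.
So |⟨rs⁴⟩| = ord(rs⁴) = 5. With |G| = 25, by Lagrange [G : ⟨rs⁴⟩] = 25/5 = 5.

Answer: 5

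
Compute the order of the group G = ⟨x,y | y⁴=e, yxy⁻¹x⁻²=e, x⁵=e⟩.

Enumerate words in the generators, reducing via the relations: the distinct elements are
  {e, x, y, xy, x², x³, x⁴, y², y³, xy², xy³, x²y, x³y, x⁴y, x²y², x²y³, x³y², x³y³, x⁴y², x⁴y³}.
No further products give new elements, so |G| = 20.

Answer: 20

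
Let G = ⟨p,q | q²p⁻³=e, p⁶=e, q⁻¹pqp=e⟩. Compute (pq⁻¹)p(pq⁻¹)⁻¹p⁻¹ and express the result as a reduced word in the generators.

[(pq⁻¹), p] = (pq⁻¹)·p·(pq⁻¹)⁻¹·p⁻¹.
  (pq⁻¹) · p = q⁻¹
  (q⁻¹) · (pq) = p⁵
  (p⁵) · (p⁵) = p⁴

Answer: p⁴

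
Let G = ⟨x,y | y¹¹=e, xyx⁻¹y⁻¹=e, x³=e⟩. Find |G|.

Enumerate words in the generators, reducing via the relations: the distinct elements are
  {e, x, y, xy, x², y², y³, y⁴, y⁵, y⁶, y⁷, y⁸, y⁹, xy², xy³, xy⁴, xy⁵, xy⁶, xy⁷, xy⁸, xy⁹, x²y, y¹⁰, xy¹⁰, x²y², x²y³, x²y⁴, x²y⁵, x²y⁶, x²y⁷, x²y⁸, x²y⁹, x²y¹⁰}.
No further products give new elements, so |G| = 33.

Answer: 33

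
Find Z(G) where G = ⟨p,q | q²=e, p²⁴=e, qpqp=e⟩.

An element z ∈ Z(G) iff z commutes with every generator.
For example p¹² is central: (p¹²)·p = p¹³ = p·(p¹²); (p¹²)·q = p¹²q = q·(p¹²).
Whereas p ∉ Z(G) since p·q = pq ≠ p²³q = q·p.
Checking each of the 48 elements this way gives Z(G) = {e, p¹²}, of order 2.

Answer: {e, p¹²}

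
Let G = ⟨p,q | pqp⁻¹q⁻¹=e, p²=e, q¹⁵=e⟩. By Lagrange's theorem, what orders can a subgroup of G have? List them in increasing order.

|G| = 30 = 2 · 3 · 5. By Lagrange's theorem the order of any subgroup divides 30; the divisors of 30 are 1, 2, 3, 5, 6, 10, 15, 30.

Answer: 1, 2, 3, 5, 6, 10, 15, 30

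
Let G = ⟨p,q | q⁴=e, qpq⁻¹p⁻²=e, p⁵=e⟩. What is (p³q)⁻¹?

The order of (p³q) is 4 (smallest k with (p³q)ᵏ = e), so (p³q)⁻¹ = (p³q)³ = pq³.
Check: (p³q) · (pq³) → (p³q) · p = q;   q · q³ = e, giving e as required.

Answer: pq³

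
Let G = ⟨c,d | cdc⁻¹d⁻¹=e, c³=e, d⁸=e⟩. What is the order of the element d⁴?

Compute successive powers until reaching e:
  (d⁴)¹ = d⁴, (d⁴)² = e.
The smallest positive k with (d⁴)ᵏ = e is 2.

Answer: 2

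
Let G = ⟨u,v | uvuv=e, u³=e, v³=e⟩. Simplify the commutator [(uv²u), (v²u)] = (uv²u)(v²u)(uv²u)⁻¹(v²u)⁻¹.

[(uv²u), (v²u)] = (uv²u)·(v²u)·(uv²u)⁻¹·(v²u)⁻¹.
  (uv²u) · (v²u) = v
  v · (uv²u) = uv²
  (uv²) · (u²v) = u²v²

Answer: u²v²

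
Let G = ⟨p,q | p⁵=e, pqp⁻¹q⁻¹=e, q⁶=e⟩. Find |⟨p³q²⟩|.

|⟨p³q²⟩| equals the order of p³q². Compute successive powers until reaching e:
  (p³q²)¹ = p³q², (p³q²)² = pq⁴, (p³q²)³ = p⁴, (p³q²)⁴ = p²q², (p³q²)⁵ = q⁴, (p³q²)⁶ = p³, (p³q²)⁷ = pq², (p³q²)⁸ = p⁴q⁴, (p³q²)⁹ = p², (p³q²)¹⁰ = q², (p³q²)¹¹ = p³q⁴, (p³q²)¹² = p, (p³q²)¹³ = p⁴q², (p³q²)¹⁴ = p²q⁴, (p³q²)¹⁵ = e.
The smallest positive k with (p³q²)ᵏ = e is 15, so |⟨p³q²⟩| = 15.

Answer: 15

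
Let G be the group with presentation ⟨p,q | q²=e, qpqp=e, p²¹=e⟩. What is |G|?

Enumerate words in the generators, reducing via the relations: the distinct elements are
  {e, p, q, pq, p², p³, p⁴, p⁵, p⁶, p⁷, p⁸, p⁹, p²q, p²⁰, p³q, p¹², p¹³, p¹¹, p¹⁰, p¹⁴, p¹⁵, p¹⁶, p¹⁷, p¹⁸, p¹⁹, p⁴q, p⁵q, p⁶q, p⁷q, p⁸q, p⁹q, p²⁰q, p¹²q, p¹³q, p¹¹q, p¹⁰q, p¹⁴q, p¹⁵q, p¹⁶q, p¹⁷q, p¹⁸q, p¹⁹q}.
No further products give new elements, so |G| = 42.

Answer: 42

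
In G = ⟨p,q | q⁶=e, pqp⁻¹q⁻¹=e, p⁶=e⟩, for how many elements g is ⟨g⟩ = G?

⟨g⟩ = G would require ord(g) = |G| = 36, but the maximum element order in G is 6 < 36. So G is not cyclic and no single element generates it: the count is 0.

Answer: 0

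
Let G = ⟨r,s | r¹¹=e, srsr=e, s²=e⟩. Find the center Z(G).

An element z ∈ Z(G) iff z commutes with every generator.
For example e is central: e·r = r = r·e; e·s = s = s·e.
Whereas r ∉ Z(G) since r·s = rs ≠ r¹⁰s = s·r.
Checking each of the 22 elements this way gives Z(G) = {e}, of order 1.

Answer: {e}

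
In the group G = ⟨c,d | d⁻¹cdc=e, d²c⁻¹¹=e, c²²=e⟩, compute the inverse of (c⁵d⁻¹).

The order of (c⁵d⁻¹) is 4 (smallest k with (c⁵d⁻¹)ᵏ = e), so (c⁵d⁻¹)⁻¹ = (c⁵d⁻¹)³ = c⁵d.
Check: (c⁵d⁻¹) · (c⁵d) → (c⁵d⁻¹) · c⁵ = d⁻¹;   (d⁻¹) · d = e, giving e as required.

Answer: c⁵d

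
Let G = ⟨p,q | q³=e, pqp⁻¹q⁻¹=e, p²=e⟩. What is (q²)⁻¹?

The order of (q²) is 3 (smallest k with (q²)ᵏ = e), so (q²)⁻¹ = (q²)² = q.
Check: (q²) · q → (q²) · q = e, giving e as required.

Answer: q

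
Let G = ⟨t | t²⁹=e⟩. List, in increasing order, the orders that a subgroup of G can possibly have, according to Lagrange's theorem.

|G| = 29 = 29. By Lagrange's theorem the order of any subgroup divides 29; the divisors of 29 are 1, 29.

Answer: 1, 29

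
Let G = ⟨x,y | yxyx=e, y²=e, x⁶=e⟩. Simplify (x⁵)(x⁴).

Compute (x⁵) · (x⁴) by multiplying left to right and reducing via the relations at each step:
  (x⁵) · x⁴ = x³

Answer: x³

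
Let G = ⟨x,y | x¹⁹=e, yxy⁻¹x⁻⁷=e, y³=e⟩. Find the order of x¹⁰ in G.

Compute successive powers until reaching e:
  (x¹⁰)¹ = x¹⁰, (x¹⁰)² = x, (x¹⁰)³ = x¹¹, (x¹⁰)⁴ = x², (x¹⁰)⁵ = x¹², (x¹⁰)⁶ = x³, (x¹⁰)⁷ = x¹³, (x¹⁰)⁸ = x⁴, (x¹⁰)⁹ = x¹⁴, (x¹⁰)¹⁰ = x⁵, (x¹⁰)¹¹ = x¹⁵, (x¹⁰)¹² = x⁶, (x¹⁰)¹³ = x¹⁶, (x¹⁰)¹⁴ = x⁷, (x¹⁰)¹⁵ = x¹⁷, (x¹⁰)¹⁶ = x⁸, (x¹⁰)¹⁷ = x¹⁸, (x¹⁰)¹⁸ = x⁹, (x¹⁰)¹⁹ = e.
The smallest positive k with (x¹⁰)ᵏ = e is 19.

Answer: 19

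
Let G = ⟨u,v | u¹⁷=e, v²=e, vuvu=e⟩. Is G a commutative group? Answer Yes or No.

u·v = uv but v·u = u¹⁶v, so u·v ≠ v·u and G is not abelian.

Answer: No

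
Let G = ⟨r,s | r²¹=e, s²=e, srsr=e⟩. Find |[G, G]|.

G' = [G, G] is generated by all commutators. The generator-pair commutators are: [r, s] = r².
The subgroup they normally generate is {e, r, r², r³, r⁴, r⁵, r⁶, r⁷, r⁸, r⁹, r¹⁰, r¹¹, r¹², r¹³, r¹⁴, r¹⁵, r¹⁶, r¹⁷, r¹⁸, r¹⁹, r²⁰}, of order 21.
Check: |G/G'| = 42/21 = 2 is the order of the abelianisation.

Answer: 21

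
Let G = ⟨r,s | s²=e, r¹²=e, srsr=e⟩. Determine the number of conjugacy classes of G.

The conjugacy classes (representative and size) are:
  [e] (size 1), [r¹¹] (size 2), [r²] (size 2), [r⁹] (size 2), [r⁴] (size 2), [r⁵] (size 2), [r⁶] (size 1), [s] (size 6), [rs] (size 6).
Class equation: 1 + 2 + 2 + 2 + 2 + 2 + 1 + 6 + 6 = 24 = |G|. So G has 9 conjugacy classes.

Answer: 9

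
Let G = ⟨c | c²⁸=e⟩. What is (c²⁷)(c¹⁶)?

Compute (c²⁷) · (c¹⁶) by multiplying left to right and reducing via the relations at each step:
  (c²⁷) · c¹⁶ = c¹⁵

Answer: c¹⁵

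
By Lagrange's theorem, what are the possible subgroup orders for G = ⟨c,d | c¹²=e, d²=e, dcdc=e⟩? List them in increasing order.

|G| = 24 = 2³ · 3. By Lagrange's theorem the order of any subgroup divides 24; the divisors of 24 are 1, 2, 3, 4, 6, 8, 12, 24.

Answer: 1, 2, 3, 4, 6, 8, 12, 24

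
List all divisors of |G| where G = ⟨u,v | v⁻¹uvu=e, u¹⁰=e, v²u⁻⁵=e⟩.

|G| = 20 = 2² · 5. By Lagrange's theorem the order of any subgroup divides 20; the divisors of 20 are 1, 2, 4, 5, 10, 20.

Answer: 1, 2, 4, 5, 10, 20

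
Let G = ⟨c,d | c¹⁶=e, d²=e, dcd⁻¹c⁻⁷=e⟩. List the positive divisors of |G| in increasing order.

|G| = 32 = 2⁵. By Lagrange's theorem the order of any subgroup divides 32; the divisors of 32 are 1, 2, 4, 8, 16, 32.

Answer: 1, 2, 4, 8, 16, 32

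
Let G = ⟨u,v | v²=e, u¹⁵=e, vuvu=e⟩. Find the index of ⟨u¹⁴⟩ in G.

First find ord(u¹⁴) by computing successive powers:
  (u¹⁴)¹ = u¹⁴, (u¹⁴)² = u¹³, (u¹⁴)³ = u¹², (u¹⁴)⁴ = u¹¹, (u¹⁴)⁵ = u¹⁰, (u¹⁴)⁶ = u⁹, (u¹⁴)⁷ = u⁸, (u¹⁴)⁸ = u⁷, (u¹⁴)⁹ = u⁶, (u¹⁴)¹⁰ = u⁵, (u¹⁴)¹¹ = u⁴, (u¹⁴)¹² = u³, (u¹⁴)¹³ = u², (u¹⁴)¹⁴ = u, (u¹⁴)¹⁵ = e.
So |⟨u¹⁴⟩| = ord(u¹⁴) = 15. With |G| = 30, by Lagrange [G : ⟨u¹⁴⟩] = 30/15 = 2.

Answer: 2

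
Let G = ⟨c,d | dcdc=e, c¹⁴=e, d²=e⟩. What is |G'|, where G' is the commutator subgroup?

G' = [G, G] is generated by all commutators. The generator-pair commutators are: [c, d] = c².
The subgroup they normally generate is {e, c², c⁴, c⁶, c⁸, c¹⁰, c¹²}, of order 7.
Check: |G/G'| = 28/7 = 4 is the order of the abelianisation.

Answer: 7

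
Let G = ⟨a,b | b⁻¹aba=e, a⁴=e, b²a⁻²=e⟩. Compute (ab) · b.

Compute (ab) · b by multiplying left to right and reducing via the relations at each step:
  (ab) · b = a³

Answer: a³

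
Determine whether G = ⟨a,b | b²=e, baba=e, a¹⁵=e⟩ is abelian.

a·b = ab but b·a = a¹⁴b, so a·b ≠ b·a and G is not abelian.

Answer: No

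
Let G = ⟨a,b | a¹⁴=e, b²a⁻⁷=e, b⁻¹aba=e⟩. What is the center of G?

An element z ∈ Z(G) iff z commutes with every generator.
For example a⁷ is central: (a⁷)·a = a⁸ = a·(a⁷); (a⁷)·b = b⁻¹ = b·(a⁷).
Whereas a ∉ Z(G) since a·b = ab ≠ a⁶b⁻¹ = b·a.
Checking each of the 28 elements this way gives Z(G) = {e, a⁷}, of order 2.

Answer: {e, a⁷}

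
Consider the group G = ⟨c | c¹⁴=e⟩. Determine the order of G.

G is generated by a single element, so G is cyclic. The relator gives c¹⁴ = e and no smaller power is forced to be e, so the 14 powers {c, e, c², c³, c⁴, c⁵, c⁶, c⁷, c⁸, c⁹, c¹², c¹³, c¹¹, c¹⁰} are distinct. Hence |G| = 14.

Answer: 14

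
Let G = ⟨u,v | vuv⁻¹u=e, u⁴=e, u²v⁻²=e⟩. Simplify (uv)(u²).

Compute (uv) · (u²) by multiplying left to right and reducing via the relations at each step:
  (uv) · u² = uv⁻¹

Answer: uv⁻¹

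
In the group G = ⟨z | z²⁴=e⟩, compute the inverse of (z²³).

The order of (z²³) is 24 (smallest k with (z²³)ᵏ = e), so (z²³)⁻¹ = (z²³)²³ = z.
Check: (z²³) · z → (z²³) · z = e, giving e as required.

Answer: z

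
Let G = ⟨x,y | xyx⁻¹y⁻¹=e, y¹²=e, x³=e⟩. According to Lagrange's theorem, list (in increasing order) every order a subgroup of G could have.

|G| = 36 = 2² · 3². By Lagrange's theorem the order of any subgroup divides 36; the divisors of 36 are 1, 2, 3, 4, 6, 9, 12, 18, 36.

Answer: 1, 2, 3, 4, 6, 9, 12, 18, 36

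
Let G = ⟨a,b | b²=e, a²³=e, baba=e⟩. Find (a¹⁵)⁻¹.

The order of (a¹⁵) is 23 (smallest k with (a¹⁵)ᵏ = e), so (a¹⁵)⁻¹ = (a¹⁵)²² = a⁸.
Check: (a¹⁵) · (a⁸) → (a¹⁵) · a⁸ = e, giving e as required.

Answer: a⁸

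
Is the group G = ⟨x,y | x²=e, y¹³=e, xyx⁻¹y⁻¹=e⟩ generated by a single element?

|G| = 26. The element xy has order 26 (its powers give 26 distinct elements), so ⟨xy⟩ = G and G is cyclic.

Answer: Yes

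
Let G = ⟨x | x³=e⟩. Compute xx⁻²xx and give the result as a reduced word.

Multiply left to right, reducing at each step:
  x · x⁻² = x²
  (x²) · x = e
  e · x = x

Answer: x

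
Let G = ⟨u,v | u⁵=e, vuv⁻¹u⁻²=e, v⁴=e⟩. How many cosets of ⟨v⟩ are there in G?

First find ord(v) by computing successive powers:
  v¹ = v, v² = v², v³ = v³, v⁴ = e.
So |⟨v⟩| = ord(v) = 4. With |G| = 20, by Lagrange [G : ⟨v⟩] = 20/4 = 5.

Answer: 5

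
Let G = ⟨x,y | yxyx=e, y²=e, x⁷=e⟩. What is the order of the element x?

Compute successive powers until reaching e:
  x¹ = x, x² = x², x³ = x³, x⁴ = x⁴, x⁵ = x⁵, x⁶ = x⁶, x⁷ = e.
The smallest positive k with xᵏ = e is 7.

Answer: 7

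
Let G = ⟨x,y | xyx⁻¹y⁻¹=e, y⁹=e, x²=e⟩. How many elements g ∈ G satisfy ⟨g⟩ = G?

G is cyclic of order 18. An element generates G iff its order is 18, and a cyclic group of order 18 has exactly φ(18) = 6 such elements.

Answer: 6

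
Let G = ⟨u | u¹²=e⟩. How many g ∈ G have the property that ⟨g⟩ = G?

G is cyclic of order 12. An element generates G iff its order is 12, and a cyclic group of order 12 has exactly φ(12) = 4 such elements.

Answer: 4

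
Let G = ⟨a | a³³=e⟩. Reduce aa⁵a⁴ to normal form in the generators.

Multiply left to right, reducing at each step:
  a · a⁵ = a⁶
  (a⁶) · a⁴ = a¹⁰

Answer: a¹⁰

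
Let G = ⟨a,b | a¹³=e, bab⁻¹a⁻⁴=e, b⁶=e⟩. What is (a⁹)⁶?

Compute successive powers of (a⁹), reducing at each step:
  (a⁹)²: (a⁹) · a⁹ = a⁵
  (a⁹)³: (a⁵) · a⁹ = a
  (a⁹)⁴: a · a⁹ = a¹⁰
  (a⁹)⁵: (a¹⁰) · a⁹ = a⁶
  (a⁹)⁶: (a⁶) · a⁹ = a²

Answer: a²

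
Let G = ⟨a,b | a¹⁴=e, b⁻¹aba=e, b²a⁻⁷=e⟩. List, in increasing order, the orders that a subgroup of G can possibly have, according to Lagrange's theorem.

|G| = 28 = 2² · 7. By Lagrange's theorem the order of any subgroup divides 28; the divisors of 28 are 1, 2, 4, 7, 14, 28.

Answer: 1, 2, 4, 7, 14, 28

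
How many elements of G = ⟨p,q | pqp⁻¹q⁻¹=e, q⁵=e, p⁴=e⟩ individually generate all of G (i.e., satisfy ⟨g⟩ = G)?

G is cyclic of order 20. An element generates G iff its order is 20, and a cyclic group of order 20 has exactly φ(20) = 8 such elements.

Answer: 8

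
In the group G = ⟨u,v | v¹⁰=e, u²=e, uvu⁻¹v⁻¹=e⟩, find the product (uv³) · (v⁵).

Compute (uv³) · (v⁵) by multiplying left to right and reducing via the relations at each step:
  (uv³) · v⁵ = uv⁸

Answer: uv⁸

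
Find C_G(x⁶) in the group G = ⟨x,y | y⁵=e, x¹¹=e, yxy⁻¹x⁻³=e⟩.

⟨x⁶⟩ ⊆ C_G(x⁶) since powers of x⁶ commute with x⁶; so |C_G(x⁶)| ≥ |⟨x⁶⟩| = 11.
By orbit–stabilizer, |C_G(x⁶)| = |G| / |conj. class of x⁶| = 55 / 5 = 11.
The 11 elements commuting with x⁶ are {e, x, x², x³, x⁴, x⁵, x⁶, x⁷, x⁸, x⁹, x¹⁰}.

Answer: {e, x, x², x³, x⁴, x⁵, x⁶, x⁷, x⁸, x⁹, x¹⁰}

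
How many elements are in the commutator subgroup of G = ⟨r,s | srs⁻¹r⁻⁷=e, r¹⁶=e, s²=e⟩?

G' = [G, G] is generated by all commutators. The generator-pair commutators are: [r, s] = r¹⁰.
The subgroup they normally generate is {e, r², r⁴, r⁶, r⁸, r¹⁰, r¹², r¹⁴}, of order 8.
Check: |G/G'| = 32/8 = 4 is the order of the abelianisation.

Answer: 8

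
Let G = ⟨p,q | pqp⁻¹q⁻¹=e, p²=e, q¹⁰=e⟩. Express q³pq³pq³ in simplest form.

Multiply left to right, reducing at each step:
  (q³) · p = pq³
  (pq³) · q³ = pq⁶
  (pq⁶) · p = q⁶
  (q⁶) · q³ = q⁹

Answer: q⁹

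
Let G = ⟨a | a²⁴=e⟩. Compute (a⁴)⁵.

Compute successive powers of (a⁴), reducing at each step:
  (a⁴)²: (a⁴) · a⁴ = a⁸
  (a⁴)³: (a⁸) · a⁴ = a¹²
  (a⁴)⁴: (a¹²) · a⁴ = a¹⁶
  (a⁴)⁵: (a¹⁶) · a⁴ = a²⁰

Answer: a²⁰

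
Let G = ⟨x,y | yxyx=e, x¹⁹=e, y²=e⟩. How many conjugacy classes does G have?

The conjugacy classes (representative and size) are:
  [e] (size 1), [x¹⁸] (size 2), [x²] (size 2), [x¹⁶] (size 2), [x⁴] (size 2), [x¹⁴] (size 2), [x¹³] (size 2), [x¹²] (size 2), [x⁸] (size 2), [x⁹] (size 2), [y] (size 19).
Class equation: 1 + 2 + 2 + 2 + 2 + 2 + 2 + 2 + 2 + 2 + 19 = 38 = |G|. So G has 11 conjugacy classes.

Answer: 11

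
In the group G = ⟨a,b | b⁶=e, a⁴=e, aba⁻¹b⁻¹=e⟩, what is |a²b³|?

Compute successive powers until reaching e:
  (a²b³)¹ = a²b³, (a²b³)² = e.
The smallest positive k with (a²b³)ᵏ = e is 2.

Answer: 2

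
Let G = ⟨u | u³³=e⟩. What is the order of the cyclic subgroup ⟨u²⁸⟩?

|⟨u²⁸⟩| equals the order of u²⁸. Compute successive powers until reaching e:
  (u²⁸)¹ = u²⁸, (u²⁸)² = u²³, (u²⁸)³ = u¹⁸, (u²⁸)⁴ = u¹³, (u²⁸)⁵ = u⁸, (u²⁸)⁶ = u³, (u²⁸)⁷ = u³¹, (u²⁸)⁸ = u²⁶, (u²⁸)⁹ = u²¹, (u²⁸)¹⁰ = u¹⁶, (u²⁸)¹¹ = u¹¹, (u²⁸)¹² = u⁶, (u²⁸)¹³ = u, (u²⁸)¹⁴ = u²⁹, (u²⁸)¹⁵ = u²⁴, (u²⁸)¹⁶ = u¹⁹, (u²⁸)¹⁷ = u¹⁴, (u²⁸)¹⁸ = u⁹, (u²⁸)¹⁹ = u⁴, (u²⁸)²⁰ = u³², (u²⁸)²¹ = u²⁷, (u²⁸)²² = u²², (u²⁸)²³ = u¹⁷, (u²⁸)²⁴ = u¹², (u²⁸)²⁵ = u⁷, (u²⁸)²⁶ = u², (u²⁸)²⁷ = u³⁰, (u²⁸)²⁸ = u²⁵, (u²⁸)²⁹ = u²⁰, (u²⁸)³⁰ = u¹⁵, (u²⁸)³¹ = u¹⁰, (u²⁸)³² = u⁵, (u²⁸)³³ = e.
The smallest positive k with (u²⁸)ᵏ = e is 33, so |⟨u²⁸⟩| = 33.

Answer: 33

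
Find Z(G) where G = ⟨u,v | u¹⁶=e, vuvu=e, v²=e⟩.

An element z ∈ Z(G) iff z commutes with every generator.
For example u⁸ is central: (u⁸)·u = u⁹ = u·(u⁸); (u⁸)·v = u⁸v = v·(u⁸).
Whereas u ∉ Z(G) since u·v = uv ≠ u¹⁵v = v·u.
Checking each of the 32 elements this way gives Z(G) = {e, u⁸}, of order 2.

Answer: {e, u⁸}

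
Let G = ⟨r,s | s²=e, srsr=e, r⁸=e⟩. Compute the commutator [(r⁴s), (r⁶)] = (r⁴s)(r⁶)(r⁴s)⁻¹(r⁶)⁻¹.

[(r⁴s), (r⁶)] = (r⁴s)·(r⁶)·(r⁴s)⁻¹·(r⁶)⁻¹.
  (r⁴s) · (r⁶) = r⁶s
  (r⁶s) · (r⁴s) = r²
  (r²) · (r²) = r⁴

Answer: r⁴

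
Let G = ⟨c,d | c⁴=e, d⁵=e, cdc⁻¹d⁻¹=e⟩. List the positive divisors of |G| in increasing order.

|G| = 20 = 2² · 5. By Lagrange's theorem the order of any subgroup divides 20; the divisors of 20 are 1, 2, 4, 5, 10, 20.

Answer: 1, 2, 4, 5, 10, 20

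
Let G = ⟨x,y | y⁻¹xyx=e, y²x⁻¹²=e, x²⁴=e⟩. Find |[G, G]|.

G' = [G, G] is generated by all commutators. The generator-pair commutators are: [x, y] = x².
The subgroup they normally generate is {e, x², x⁴, x⁶, x⁸, x¹⁰, x¹², x¹⁴, x¹⁶, x¹⁸, x²⁰, x²²}, of order 12.
Check: |G/G'| = 48/12 = 4 is the order of the abelianisation.

Answer: 12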